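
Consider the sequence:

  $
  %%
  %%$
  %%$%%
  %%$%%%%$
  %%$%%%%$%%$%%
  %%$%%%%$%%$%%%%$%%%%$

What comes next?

%%$%%%%$%%$%%%%$%%%%$%%$%%%%$%%$%%

From term 3 onward, concatenate the last term with the second-to-last: %%·$ = %%$, %%$·%% = %%$%%, …
The next term joins %%$%%%%$%%$%%%%$%%%%$ and %%$%%%%$%%$%%.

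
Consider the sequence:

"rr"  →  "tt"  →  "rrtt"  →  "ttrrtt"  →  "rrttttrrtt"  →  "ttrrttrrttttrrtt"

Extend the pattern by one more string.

rrttttrrttttrrttrrttttrrtt

This is a Fibonacci-style word recurrence s(k) = s(k−2)·s(k−1): e.g. rr·tt = rrtt.
So term 7 is rrttttrrtt·ttrrttrrttttrrtt.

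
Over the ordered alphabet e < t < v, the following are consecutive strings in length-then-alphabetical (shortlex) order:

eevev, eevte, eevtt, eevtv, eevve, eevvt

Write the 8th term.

Stepping forward 2 times from eevvt: eevvt → eevvv, then the target.

eteee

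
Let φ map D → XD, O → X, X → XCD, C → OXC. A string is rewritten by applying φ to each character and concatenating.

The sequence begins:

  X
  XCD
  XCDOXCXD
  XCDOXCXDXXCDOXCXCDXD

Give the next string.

XCDOXCXDXXCDOXCXCDXDXCDXCDOXCXDXXCDOXCXCDOXCXDXCDXD

Replace each of the 20 characters of XCDOXCXDXXCDOXCXCDXD in place — XCD OXC XD X XCD OXC XCD XD XCD XCD OXC XD X XCD OXC XCD OXC XD XCD XD — and concatenate.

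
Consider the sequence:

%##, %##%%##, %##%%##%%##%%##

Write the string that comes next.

Every step duplicates the string with '%' between the halves.
One more doubling of %##%%##%%##%%## gives the answer.

%##%%##%%##%%##%%##%%##%%##%%##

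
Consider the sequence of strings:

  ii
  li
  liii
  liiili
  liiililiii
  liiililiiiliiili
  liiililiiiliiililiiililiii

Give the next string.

Each term (from the third on) is the previous term followed by the one before it: term 3 = li·ii = liii.
The next term joins liiililiiiliiililiiililiii and liiililiiiliiili.

liiililiiiliiililiiililiiiliiililiiiliiili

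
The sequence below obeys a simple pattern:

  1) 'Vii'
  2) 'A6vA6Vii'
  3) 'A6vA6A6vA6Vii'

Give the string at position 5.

A6vA6A6vA6A6vA6A6vA6Vii

Each term is the previous one with A6vA6 prepended.
From A6vA6A6vA6Vii, 2 further steps: A6vA6A6vA6Vii → A6vA6A6vA6A6vA6Vii → (answer).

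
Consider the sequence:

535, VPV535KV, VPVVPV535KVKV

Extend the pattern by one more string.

Every step adds VPV to the front and KV to the end of the previous string.
Applying this once more to VPVVPV535KVKV:

VPVVPVVPV535KVKVKV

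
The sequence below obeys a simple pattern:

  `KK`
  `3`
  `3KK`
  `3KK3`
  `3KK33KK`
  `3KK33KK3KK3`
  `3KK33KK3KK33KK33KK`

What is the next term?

Each term (from the third on) is the previous term followed by the one before it: term 3 = 3·KK = 3KK.
Continuing: 3KK33KK3KK33KK33KK · 3KK33KK3KK3 gives term 8.

3KK33KK3KK33KK33KK3KK33KK3KK3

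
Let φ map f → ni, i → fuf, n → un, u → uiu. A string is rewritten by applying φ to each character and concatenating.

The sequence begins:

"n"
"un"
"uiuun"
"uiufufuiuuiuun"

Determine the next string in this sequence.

Rewriting the 14 symbols of uiufufuiuuiuun one by one yields uiu fuf uiu ni uiu ni uiu fuf uiu uiu fuf uiu uiu un; concatenated:

uiufufuiuniuiuniuiufufuiuuiufufuiuuiuun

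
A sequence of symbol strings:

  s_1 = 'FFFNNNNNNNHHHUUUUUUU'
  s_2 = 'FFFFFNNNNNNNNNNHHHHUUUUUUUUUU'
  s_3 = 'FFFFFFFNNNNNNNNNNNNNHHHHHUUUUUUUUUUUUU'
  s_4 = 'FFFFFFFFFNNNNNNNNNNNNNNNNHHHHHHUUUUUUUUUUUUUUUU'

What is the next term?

The n-th term is 2n-1 F's then 3n+1 N's then n+1 H's then 3n+1 U's, where the shown terms are n = 2, 3, 4, 5.
At n = 6 the blocks have lengths 11, 19, 7, 19.

FFFFFFFFFFFNNNNNNNNNNNNNNNNNNNHHHHHHHUUUUUUUUUUUUUUUUUUU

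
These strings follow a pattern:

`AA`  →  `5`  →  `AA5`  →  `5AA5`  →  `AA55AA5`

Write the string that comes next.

Each term (from the third on) is the two preceding terms concatenated in order: term 3 = AA·5 = AA5.
The next term joins 5AA5 and AA55AA5.

5AA5AA55AA5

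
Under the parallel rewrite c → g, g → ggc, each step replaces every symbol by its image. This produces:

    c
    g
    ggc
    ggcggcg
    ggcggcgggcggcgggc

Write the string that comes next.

Applying the rule to each of the 17 symbols of ggcggcgggcggcgggc gives the pieces ggc ggc g ggc ggc g ggc ggc ggc g ggc ggc g ggc ggc ggc g, which concatenate to the answer.

ggcggcgggcggcgggcggcggcgggcggcgggcggcggcg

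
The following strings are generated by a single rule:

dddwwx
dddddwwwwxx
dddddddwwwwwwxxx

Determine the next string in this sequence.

dddddddddwwwwwwwwxxxx

Term n consists of 2n+1 d's, followed by 2n w's, followed by n x's (n = 1, 2, …).
For the next term, n = 4, so the run lengths are 9, 8, 4.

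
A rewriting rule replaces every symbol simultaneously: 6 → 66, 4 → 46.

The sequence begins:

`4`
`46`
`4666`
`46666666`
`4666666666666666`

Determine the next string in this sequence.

Applying the rule to each of the 16 symbols of 4666666666666666 gives the pieces 46 66 66 66 66 66 66 66 66 66 66 66 66 66 66 66, which concatenate to the answer.

46666666666666666666666666666666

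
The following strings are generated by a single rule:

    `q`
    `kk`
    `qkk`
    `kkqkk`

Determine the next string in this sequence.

qkkkkqkk

This is a Fibonacci-style word recurrence s(k) = s(k−2)·s(k−1): e.g. q·kk = qkk.
Continuing: qkk · kkqkk gives term 5.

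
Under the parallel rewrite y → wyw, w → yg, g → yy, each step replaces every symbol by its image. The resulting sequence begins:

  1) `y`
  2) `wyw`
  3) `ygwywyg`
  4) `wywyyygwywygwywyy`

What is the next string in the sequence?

ygwywygwywwywwywyyygwywygwywyyygwywygwywwyw

Applying the rule to each of the 17 symbols of wywyyygwywygwywyy gives the pieces yg wyw yg wyw wyw wyw yy yg wyw yg wyw yy yg wyw yg wyw wyw, which concatenate to the answer.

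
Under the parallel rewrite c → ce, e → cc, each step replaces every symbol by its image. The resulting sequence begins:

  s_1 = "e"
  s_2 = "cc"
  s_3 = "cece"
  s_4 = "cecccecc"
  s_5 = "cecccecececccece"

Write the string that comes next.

cecccecececccecccecccecececccecc

Replace each of the 16 characters of cecccecececccece in place — ce cc ce ce ce cc ce cc ce cc ce ce ce cc ce cc — and concatenate.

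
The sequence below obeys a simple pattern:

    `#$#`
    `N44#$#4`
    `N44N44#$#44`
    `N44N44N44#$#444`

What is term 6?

Every step adds N44 to the front and 4 to the end of the previous string.
From N44N44N44#$#444, 2 further steps: N44N44N44#$#444 → N44N44N44N44#$#4444 → (answer).

N44N44N44N44N44#$#44444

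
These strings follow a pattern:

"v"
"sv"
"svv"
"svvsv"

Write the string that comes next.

svvsvsvv

This is a Fibonacci-style word recurrence s(k) = s(k−1)·s(k−2): e.g. sv·v = svv.
So term 5 is svvsv·svv.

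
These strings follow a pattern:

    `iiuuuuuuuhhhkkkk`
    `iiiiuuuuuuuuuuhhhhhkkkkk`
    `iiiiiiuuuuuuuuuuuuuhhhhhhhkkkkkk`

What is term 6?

Each string has the form i^{2n-2} u^{3n+1} h^{2n-1} k^{n+2}, where the shown terms are n = 2, 3, 4.
For term 6, n = 7, so the run lengths are 12, 22, 13, 9.

iiiiiiiiiiiiuuuuuuuuuuuuuuuuuuuuuuhhhhhhhhhhhhhkkkkkkkkk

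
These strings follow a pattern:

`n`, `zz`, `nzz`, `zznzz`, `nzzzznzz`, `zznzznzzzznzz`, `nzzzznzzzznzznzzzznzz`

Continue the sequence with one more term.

zznzznzzzznzznzzzznzzzznzznzzzznzz

From term 3 onward, concatenate the second-to-last term with the last: n·zz = nzz, zz·nzz = zznzz, …
So term 8 is zznzznzzzznzz·nzzzznzzzznzznzzzznzz.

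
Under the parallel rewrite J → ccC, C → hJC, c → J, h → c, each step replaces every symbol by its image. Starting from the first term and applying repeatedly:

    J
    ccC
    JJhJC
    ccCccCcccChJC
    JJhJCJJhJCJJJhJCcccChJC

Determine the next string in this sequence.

φ(JJhJCJJhJCJJJhJCcccChJC) expands symbol-by-symbol to ccC ccC c ccC hJC ccC ccC c ccC hJC ccC ccC ccC c ccC hJC J J J hJC c ccC hJC; joining the 23 pieces gives the next term.

ccCccCcccChJCccCccCcccChJCccCccCccCcccChJCJJJhJCcccChJC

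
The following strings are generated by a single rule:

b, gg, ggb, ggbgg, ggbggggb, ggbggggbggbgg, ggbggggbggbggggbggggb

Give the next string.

ggbggggbggbggggbggggbggbggggbggbgg

From term 3 onward, concatenate the last term with the second-to-last: gg·b = ggb, ggb·gg = ggbgg, …
So term 8 is ggbggggbggbggggbggggb·ggbggggbggbgg.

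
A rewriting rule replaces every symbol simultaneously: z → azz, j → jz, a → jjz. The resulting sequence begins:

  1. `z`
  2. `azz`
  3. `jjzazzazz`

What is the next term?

jzjzazzjjzazzazzjjzazzazz

Apply φ to jjzazzazz symbol by symbol: j→jz, j→jz, z→azz, a→jjz, z→azz, z→azz, a→jjz, z→azz, z→azz; joined: jz jz azz jjz azz azz jjz azz azz.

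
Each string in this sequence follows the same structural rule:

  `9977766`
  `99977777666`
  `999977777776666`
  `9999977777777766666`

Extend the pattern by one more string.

99999977777777777666666

The n-th term is n 9's then 2n-1 7's then n 6's, where the shown terms are n = 2, 3, 4, 5.
At n = 6 the blocks have lengths 6, 11, 6.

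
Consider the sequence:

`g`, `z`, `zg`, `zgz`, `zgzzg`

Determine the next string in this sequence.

This is a Fibonacci-style word recurrence s(k) = s(k−1)·s(k−2): e.g. z·g = zg.
The next term joins zgzzg and zgz.

zgzzgzgz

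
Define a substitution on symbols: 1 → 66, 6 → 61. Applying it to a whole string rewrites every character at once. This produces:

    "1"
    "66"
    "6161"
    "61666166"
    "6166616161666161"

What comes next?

Replace each of the 16 characters of 6166616161666161 in place — 61 66 61 61 61 66 61 66 61 66 61 61 61 66 61 66 — and concatenate.

61666161616661666166616161666166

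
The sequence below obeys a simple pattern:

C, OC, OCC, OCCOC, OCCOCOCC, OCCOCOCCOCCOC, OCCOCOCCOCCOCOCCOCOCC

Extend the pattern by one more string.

OCCOCOCCOCCOCOCCOCOCCOCCOCOCCOCCOC

This is a Fibonacci-style word recurrence s(k) = s(k−1)·s(k−2): e.g. OC·C = OCC.
Continuing: OCCOCOCCOCCOCOCCOCOCC · OCCOCOCCOCCOC gives term 8.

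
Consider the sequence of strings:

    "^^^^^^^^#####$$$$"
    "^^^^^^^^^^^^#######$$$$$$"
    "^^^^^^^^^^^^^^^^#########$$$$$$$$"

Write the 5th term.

^^^^^^^^^^^^^^^^^^^^^^^^#############$$$$$$$$$$$$

The n-th term is 4n ^'s then 2n+1 #'s then 2n $'s, where the shown terms are n = 2, 3, 4.
At n = 6 the blocks have lengths 24, 13, 12.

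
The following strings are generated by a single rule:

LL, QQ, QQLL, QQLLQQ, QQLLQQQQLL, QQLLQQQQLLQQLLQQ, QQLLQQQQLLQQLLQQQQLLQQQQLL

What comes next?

QQLLQQQQLLQQLLQQQQLLQQQQLLQQLLQQQQLLQQLLQQ

From term 3 onward, concatenate the last term with the second-to-last: QQ·LL = QQLL, QQLL·QQ = QQLLQQ, …
So term 8 is QQLLQQQQLLQQLLQQQQLLQQQQLL·QQLLQQQQLLQQLLQQ.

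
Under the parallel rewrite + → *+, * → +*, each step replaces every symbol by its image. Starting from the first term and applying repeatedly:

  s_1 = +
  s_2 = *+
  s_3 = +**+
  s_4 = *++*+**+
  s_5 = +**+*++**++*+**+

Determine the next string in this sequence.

Rewriting the 16 symbols of +**+*++**++*+**+ one by one yields *+ +* +* *+ +* *+ *+ +* +* *+ *+ +* *+ +* +* *+; concatenated:

*++*+**++**+*++*+**+*++**++*+**+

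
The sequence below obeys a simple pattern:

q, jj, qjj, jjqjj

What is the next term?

Each term (from the third on) is the two preceding terms concatenated in order: term 3 = q·jj = qjj.
So term 5 is qjj·jjqjj.

qjjjjqjj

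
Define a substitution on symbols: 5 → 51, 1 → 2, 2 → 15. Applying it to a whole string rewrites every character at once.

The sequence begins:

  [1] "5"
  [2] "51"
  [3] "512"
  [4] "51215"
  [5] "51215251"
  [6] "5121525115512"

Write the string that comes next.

512152511551225151215

Applying the rule to each of the 13 symbols of 5121525115512 gives the pieces 51 2 15 2 51 15 51 2 2 51 51 2 15, which concatenate to the answer.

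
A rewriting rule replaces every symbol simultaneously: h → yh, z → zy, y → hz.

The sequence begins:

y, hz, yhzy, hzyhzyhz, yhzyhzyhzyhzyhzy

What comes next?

φ(yhzyhzyhzyhzyhzy) expands symbol-by-symbol to hz yh zy hz yh zy hz yh zy hz yh zy hz yh zy hz; joining the 16 pieces gives the next term.

hzyhzyhzyhzyhzyhzyhzyhzyhzyhzyhz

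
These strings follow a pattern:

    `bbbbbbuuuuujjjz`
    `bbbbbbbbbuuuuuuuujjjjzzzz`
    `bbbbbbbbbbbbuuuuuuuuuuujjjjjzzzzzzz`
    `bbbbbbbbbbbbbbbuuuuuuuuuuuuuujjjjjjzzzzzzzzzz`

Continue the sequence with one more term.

bbbbbbbbbbbbbbbbbbuuuuuuuuuuuuuuuuujjjjjjjzzzzzzzzzzzzz

Reading off run lengths: b runs 6, 9, 12, 15; u runs 5, 8, 11, 14; j runs 3, 4, 5, 6; z runs 1, 4, 7, 10 — each is linear in n (n = 1, 2, …).
Setting n = 5 gives 18, 17, 7, 13 characters in each block.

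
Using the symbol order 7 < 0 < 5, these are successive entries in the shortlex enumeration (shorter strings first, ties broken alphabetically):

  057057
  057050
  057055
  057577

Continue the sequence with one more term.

Treat 057577 as a base-3 numeral over the given alphabet and add one, carrying through any trailing 5's.

057570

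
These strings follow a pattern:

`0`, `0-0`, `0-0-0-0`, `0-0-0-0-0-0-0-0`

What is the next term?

0-0-0-0-0-0-0-0-0-0-0-0-0-0-0-0

s(k+1) = s(k)·-·s(k) — each term doubles the last with '-' between the halves.
So the next term is two copies of 0-0-0-0-0-0-0-0 with '-' between the halves.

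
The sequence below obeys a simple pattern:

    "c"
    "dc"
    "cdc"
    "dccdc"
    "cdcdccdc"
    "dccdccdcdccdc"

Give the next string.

Each term (from the third on) is the two preceding terms concatenated in order: term 3 = c·dc = cdc.
So term 7 is cdcdccdc·dccdccdcdccdc.

cdcdccdcdccdccdcdccdc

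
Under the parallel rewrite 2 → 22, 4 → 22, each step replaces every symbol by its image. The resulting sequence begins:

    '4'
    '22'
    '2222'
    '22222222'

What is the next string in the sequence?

2222222222222222

Expanding 22222222: 2→22, 2→22, 2→22, 2→22, 2→22, 2→22, 2→22, 2→22. Concatenated: 22 22 22 22 22 22 22 22.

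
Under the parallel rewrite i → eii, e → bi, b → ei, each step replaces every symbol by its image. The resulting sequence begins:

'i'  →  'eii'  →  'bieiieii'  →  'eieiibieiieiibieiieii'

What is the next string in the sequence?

Replace each of the 21 characters of eieiibieiieiibieiieii in place — bi eii bi eii eii ei eii bi eii eii bi eii eii ei eii bi eii eii bi eii eii — and concatenate.

bieiibieiieiieieiibieiieiibieiieiieieiibieiieiibieiieii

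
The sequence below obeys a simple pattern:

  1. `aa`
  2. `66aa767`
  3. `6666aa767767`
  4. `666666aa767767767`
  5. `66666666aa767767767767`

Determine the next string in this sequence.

s(k+1) = 66·s(k)·767, so each term gains 66 as a prefix and 767 as a suffix.
One more step from 66666666aa767767767767 gives the answer.

6666666666aa767767767767767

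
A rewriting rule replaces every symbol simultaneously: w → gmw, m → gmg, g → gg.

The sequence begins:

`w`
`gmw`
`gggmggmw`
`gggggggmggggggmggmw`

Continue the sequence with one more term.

Rewriting the 19 symbols of gggggggmggggggmggmw one by one yields gg gg gg gg gg gg gg gmg gg gg gg gg gg gg gmg gg gg gmg gmw; concatenated:

gggggggggggggggmggggggggggggggmggggggmggmw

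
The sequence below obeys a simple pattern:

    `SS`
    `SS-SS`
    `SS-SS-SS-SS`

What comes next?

SS-SS-SS-SS-SS-SS-SS-SS

Every step duplicates the string with '-' between the halves.
So the next term is two copies of SS-SS-SS-SS with '-' between the halves.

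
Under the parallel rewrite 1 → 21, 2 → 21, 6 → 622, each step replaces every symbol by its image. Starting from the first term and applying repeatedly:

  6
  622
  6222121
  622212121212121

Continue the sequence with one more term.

Rewriting the 15 symbols of 622212121212121 one by one yields 622 21 21 21 21 21 21 21 21 21 21 21 21 21 21; concatenated:

6222121212121212121212121212121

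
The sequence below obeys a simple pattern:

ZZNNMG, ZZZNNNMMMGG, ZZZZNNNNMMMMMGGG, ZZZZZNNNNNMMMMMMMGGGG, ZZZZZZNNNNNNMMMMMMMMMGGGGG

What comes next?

ZZZZZZZNNNNNNNMMMMMMMMMMMGGGGGG

Reading off run lengths: Z runs 2, 3, 4, 5, 6; N runs 2, 3, 4, 5, 6; M runs 1, 3, 5, 7, 9; G runs 1, 2, 3, 4, 5 — each is linear in n (n = 1, 2, …).
At n = 6 the blocks have lengths 7, 7, 11, 6.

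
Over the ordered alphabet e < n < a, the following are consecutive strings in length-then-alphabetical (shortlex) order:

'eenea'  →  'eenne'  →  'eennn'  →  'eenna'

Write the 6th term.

Stepping forward 2 times from eenna: eenna → eenae, then the target.

eenan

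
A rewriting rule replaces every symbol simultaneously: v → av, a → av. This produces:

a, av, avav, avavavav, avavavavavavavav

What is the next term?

avavavavavavavavavavavavavavavav

φ(avavavavavavavav) expands symbol-by-symbol to av av av av av av av av av av av av av av av av; joining the 16 pieces gives the next term.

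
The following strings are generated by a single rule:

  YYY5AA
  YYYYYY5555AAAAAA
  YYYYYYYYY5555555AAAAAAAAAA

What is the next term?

YYYYYYYYYYYY5555555555AAAAAAAAAAAAAA

Each string has the form Y^{3n} 5^{3n-2} A^{4n-2} (n = 1, 2, …).
For the next term, n = 4, so the run lengths are 12, 10, 14.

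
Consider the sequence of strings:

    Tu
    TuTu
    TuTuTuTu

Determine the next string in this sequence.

TuTuTuTuTuTuTuTu

s(k+1) = s(k)·s(k) — each term doubles the last.
One more doubling of TuTuTuTu gives the answer.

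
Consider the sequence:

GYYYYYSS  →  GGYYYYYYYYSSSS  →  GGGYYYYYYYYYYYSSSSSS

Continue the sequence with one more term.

The n-th term is n G's then 3n+2 Y's then 2n S's (n = 1, 2, …).
For the next term, n = 4, so the run lengths are 4, 14, 8.

GGGGYYYYYYYYYYYYYYSSSSSSSS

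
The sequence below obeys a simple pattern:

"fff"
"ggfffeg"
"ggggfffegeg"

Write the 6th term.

Each term wraps the previous one in gg on the left and eg on the right.
From ggggfffegeg, 3 further steps: ggggfffegeg → ggggggfffegegeg → ggggggggfffegegegeg → (answer).

ggggggggggfffegegegegeg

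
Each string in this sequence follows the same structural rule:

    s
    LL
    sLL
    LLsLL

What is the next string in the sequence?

sLLLLsLL

This is a Fibonacci-style word recurrence s(k) = s(k−2)·s(k−1): e.g. s·LL = sLL.
The next term joins sLL and LLsLL.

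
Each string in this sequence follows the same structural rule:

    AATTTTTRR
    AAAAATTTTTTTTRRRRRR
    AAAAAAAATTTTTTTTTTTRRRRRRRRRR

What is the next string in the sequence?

The n-th term is 3n-1 A's then 3n+2 T's then 4n-2 R's (n = 1, 2, …).
At n = 4 the blocks have lengths 11, 14, 14.

AAAAAAAAAAATTTTTTTTTTTTTTRRRRRRRRRRRRRR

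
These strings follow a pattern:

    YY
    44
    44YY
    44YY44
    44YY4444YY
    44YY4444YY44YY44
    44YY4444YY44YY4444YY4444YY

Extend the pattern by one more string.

44YY4444YY44YY4444YY4444YY44YY4444YY44YY44

Each term (from the third on) is the previous term followed by the one before it: term 3 = 44·YY = 44YY.
So term 8 is 44YY4444YY44YY4444YY4444YY·44YY4444YY44YY44.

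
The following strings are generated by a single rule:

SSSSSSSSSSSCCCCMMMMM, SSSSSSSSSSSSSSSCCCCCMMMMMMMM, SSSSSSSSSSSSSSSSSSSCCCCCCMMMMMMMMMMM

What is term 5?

SSSSSSSSSSSSSSSSSSSSSSSSSSSCCCCCCCCMMMMMMMMMMMMMMMMM

Term n consists of 4n+3 S's, followed by n+2 C's, followed by 3n-1 M's, where the shown terms are n = 2, 3, 4.
At n = 6 the blocks have lengths 27, 8, 17.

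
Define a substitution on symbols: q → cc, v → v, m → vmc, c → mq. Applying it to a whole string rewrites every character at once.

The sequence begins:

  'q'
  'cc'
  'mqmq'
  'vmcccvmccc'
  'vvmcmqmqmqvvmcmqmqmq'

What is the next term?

Replace each of the 20 characters of vvmcmqmqmqvvmcmqmqmq in place — v v vmc mq vmc cc vmc cc vmc cc v v vmc mq vmc cc vmc cc vmc cc — and concatenate.

vvvmcmqvmcccvmcccvmcccvvvmcmqvmcccvmcccvmccc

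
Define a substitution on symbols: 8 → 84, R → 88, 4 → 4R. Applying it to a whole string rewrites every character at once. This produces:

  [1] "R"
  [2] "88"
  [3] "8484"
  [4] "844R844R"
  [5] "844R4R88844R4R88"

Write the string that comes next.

Rewriting the 16 symbols of 844R4R88844R4R88 one by one yields 84 4R 4R 88 4R 88 84 84 84 4R 4R 88 4R 88 84 84; concatenated:

844R4R884R888484844R4R884R888484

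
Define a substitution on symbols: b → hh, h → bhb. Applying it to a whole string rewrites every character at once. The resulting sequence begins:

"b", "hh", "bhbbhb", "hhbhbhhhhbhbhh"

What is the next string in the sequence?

Replace each of the 14 characters of hhbhbhhhhbhbhh in place — bhb bhb hh bhb hh bhb bhb bhb bhb hh bhb hh bhb bhb — and concatenate.

bhbbhbhhbhbhhbhbbhbbhbbhbhhbhbhhbhbbhb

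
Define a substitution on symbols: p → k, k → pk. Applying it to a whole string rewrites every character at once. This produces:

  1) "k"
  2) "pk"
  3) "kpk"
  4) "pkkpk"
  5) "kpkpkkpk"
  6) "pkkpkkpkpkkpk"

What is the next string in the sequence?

Replace each of the 13 characters of pkkpkkpkpkkpk in place — k pk pk k pk pk k pk k pk pk k pk — and concatenate.

kpkpkkpkpkkpkkpkpkkpk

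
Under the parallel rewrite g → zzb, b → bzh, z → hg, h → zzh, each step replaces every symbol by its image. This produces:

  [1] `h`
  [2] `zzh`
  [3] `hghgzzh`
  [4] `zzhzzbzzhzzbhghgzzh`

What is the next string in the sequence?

Replace each of the 19 characters of zzhzzbzzhzzbhghgzzh in place — hg hg zzh hg hg bzh hg hg zzh hg hg bzh zzh zzb zzh zzb hg hg zzh — and concatenate.

hghgzzhhghgbzhhghgzzhhghgbzhzzhzzbzzhzzbhghgzzh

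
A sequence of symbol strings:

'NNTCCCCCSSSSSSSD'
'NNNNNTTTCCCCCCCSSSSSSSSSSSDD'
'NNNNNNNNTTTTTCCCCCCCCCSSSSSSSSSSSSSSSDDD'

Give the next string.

Term n consists of 3n-1 N's, followed by 2n-1 T's, followed by 2n+3 C's, followed by 4n+3 S's, followed by n D's (n = 1, 2, …).
Setting n = 4 gives 11, 7, 11, 19, 4 characters in each block.

NNNNNNNNNNNTTTTTTTCCCCCCCCCCCSSSSSSSSSSSSSSSSSSSDDDD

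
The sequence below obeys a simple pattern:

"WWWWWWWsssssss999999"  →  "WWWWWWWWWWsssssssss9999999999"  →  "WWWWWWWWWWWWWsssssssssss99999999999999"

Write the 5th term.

WWWWWWWWWWWWWWWWWWWsssssssssssssss9999999999999999999999

Term n consists of 3n+1 W's, followed by 2n+3 s's, followed by 4n-2 9's, where the shown terms are n = 2, 3, 4.
For term 5, n = 6, so the run lengths are 19, 15, 22.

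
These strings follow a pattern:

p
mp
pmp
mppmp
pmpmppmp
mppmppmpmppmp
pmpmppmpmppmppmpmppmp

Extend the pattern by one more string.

Each term (from the third on) is the two preceding terms concatenated in order: term 3 = p·mp = pmp.
Continuing: mppmppmpmppmp · pmpmppmpmppmppmpmppmp gives term 8.

mppmppmpmppmppmpmppmpmppmppmpmppmp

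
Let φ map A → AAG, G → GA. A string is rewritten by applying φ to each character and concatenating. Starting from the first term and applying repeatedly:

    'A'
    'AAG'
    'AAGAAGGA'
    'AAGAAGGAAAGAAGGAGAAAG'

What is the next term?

Rewriting the 21 symbols of AAGAAGGAAAGAAGGAGAAAG one by one yields AAG AAG GA AAG AAG GA GA AAG AAG AAG GA AAG AAG GA GA AAG GA AAG AAG AAG GA; concatenated:

AAGAAGGAAAGAAGGAGAAAGAAGAAGGAAAGAAGGAGAAAGGAAAGAAGAAGGA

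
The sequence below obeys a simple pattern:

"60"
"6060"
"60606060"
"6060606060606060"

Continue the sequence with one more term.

60606060606060606060606060606060

Every step duplicates the string.
One more doubling of 6060606060606060 gives the answer.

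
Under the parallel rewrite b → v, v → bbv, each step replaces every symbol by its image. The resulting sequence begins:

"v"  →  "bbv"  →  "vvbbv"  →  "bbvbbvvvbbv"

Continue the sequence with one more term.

Apply φ to bbvbbvvvbbv symbol by symbol: b→v, b→v, v→bbv, b→v, b→v, v→bbv, v→bbv, v→bbv, b→v, b→v, v→bbv; joined: v v bbv v v bbv bbv bbv v v bbv.

vvbbvvvbbvbbvbbvvvbbv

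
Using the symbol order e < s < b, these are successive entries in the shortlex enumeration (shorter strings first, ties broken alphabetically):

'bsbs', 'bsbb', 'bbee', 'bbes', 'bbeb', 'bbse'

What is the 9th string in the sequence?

bbbe

Advancing 3 positions from bbse through bbse → bbss → bbsb reaches term 9.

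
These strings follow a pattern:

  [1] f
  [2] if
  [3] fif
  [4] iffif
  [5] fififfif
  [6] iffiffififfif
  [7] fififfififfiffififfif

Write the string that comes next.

Each term (from the third on) is the two preceding terms concatenated in order: term 3 = f·if = fif.
The next term joins iffiffififfif and fififfififfiffififfif.

iffiffififfiffififfififfiffififfif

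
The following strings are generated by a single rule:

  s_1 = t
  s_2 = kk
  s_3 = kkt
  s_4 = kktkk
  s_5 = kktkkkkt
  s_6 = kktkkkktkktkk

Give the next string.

kktkkkktkktkkkktkkkkt

This is a Fibonacci-style word recurrence s(k) = s(k−1)·s(k−2): e.g. kk·t = kkt.
Continuing: kktkkkktkktkk · kktkkkkt gives term 7.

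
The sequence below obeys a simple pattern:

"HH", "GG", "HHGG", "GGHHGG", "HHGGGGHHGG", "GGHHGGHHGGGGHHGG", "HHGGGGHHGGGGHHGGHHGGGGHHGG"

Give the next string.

GGHHGGHHGGGGHHGGHHGGGGHHGGGGHHGGHHGGGGHHGG

Each term (from the third on) is the two preceding terms concatenated in order: term 3 = HH·GG = HHGG.
Continuing: GGHHGGHHGGGGHHGG · HHGGGGHHGGGGHHGGHHGGGGHHGG gives term 8.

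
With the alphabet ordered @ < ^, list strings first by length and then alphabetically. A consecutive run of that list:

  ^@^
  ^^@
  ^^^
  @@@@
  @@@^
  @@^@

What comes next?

@@^^

The successor of @@^@ increments the rightmost position that isn't already ^ and resets every position after it to @.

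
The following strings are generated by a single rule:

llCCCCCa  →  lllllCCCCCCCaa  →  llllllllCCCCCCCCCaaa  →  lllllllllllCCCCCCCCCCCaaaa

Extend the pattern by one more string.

Reading off run lengths: l runs 2, 5, 8, 11; C runs 5, 7, 9, 11; a runs 1, 2, 3, 4 — each is linear in n (n = 1, 2, …).
Setting n = 5 gives 14, 13, 5 characters in each block.

llllllllllllllCCCCCCCCCCCCCaaaaa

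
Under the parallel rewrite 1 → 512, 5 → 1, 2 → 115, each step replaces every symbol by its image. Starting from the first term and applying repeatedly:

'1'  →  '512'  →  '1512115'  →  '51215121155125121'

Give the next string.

15121155121512115512512115121151512115512

Applying the rule to each of the 17 symbols of 51215121155125121 gives the pieces 1 512 115 512 1 512 115 512 512 1 1 512 115 1 512 115 512, which concatenate to the answer.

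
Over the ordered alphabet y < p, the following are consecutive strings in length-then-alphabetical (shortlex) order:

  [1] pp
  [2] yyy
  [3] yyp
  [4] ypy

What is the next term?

Find the rightmost character of ypy below p, bump it to the next letter, and reset everything to its right to y.

ypp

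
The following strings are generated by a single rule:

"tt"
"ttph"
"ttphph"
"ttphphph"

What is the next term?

Every step adds ph to the end: s(k+1) = s(k)·ph.
Applying this once more to ttphphph:

ttphphphph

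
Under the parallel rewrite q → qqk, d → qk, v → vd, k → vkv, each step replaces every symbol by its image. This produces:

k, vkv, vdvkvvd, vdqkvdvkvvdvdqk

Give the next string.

vdqkqqkvkvvdqkvdvkvvdvdqkvdqkqqkvkv

φ(vdqkvdvkvvdvdqk) expands symbol-by-symbol to vd qk qqk vkv vd qk vd vkv vd vd qk vd qk qqk vkv; joining the 15 pieces gives the next term.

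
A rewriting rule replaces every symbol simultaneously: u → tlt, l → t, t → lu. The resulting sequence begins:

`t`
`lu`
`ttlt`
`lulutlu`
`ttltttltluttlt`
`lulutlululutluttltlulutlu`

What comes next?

φ(lulutlululutluttltlulutlu) expands symbol-by-symbol to t tlt t tlt lu t tlt t tlt t tlt lu t tlt lu lu t lu t tlt t tlt lu t tlt; joining the 25 pieces gives the next term.

ttltttltluttltttltttltluttltlulutluttltttltluttlt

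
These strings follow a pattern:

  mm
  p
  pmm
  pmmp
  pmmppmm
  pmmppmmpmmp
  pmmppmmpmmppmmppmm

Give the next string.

From term 3 onward, concatenate the last term with the second-to-last: p·mm = pmm, pmm·p = pmmp, …
So term 8 is pmmppmmpmmppmmppmm·pmmppmmpmmp.

pmmppmmpmmppmmppmmpmmppmmpmmp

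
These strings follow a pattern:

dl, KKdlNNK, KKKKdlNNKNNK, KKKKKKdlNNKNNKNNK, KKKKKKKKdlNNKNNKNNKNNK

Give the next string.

KKKKKKKKKKdlNNKNNKNNKNNKNNK

Every step adds KK to the front and NNK to the end of the previous string.
One more step from KKKKKKKKdlNNKNNKNNKNNK gives the answer.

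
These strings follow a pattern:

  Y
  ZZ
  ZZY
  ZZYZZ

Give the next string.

From term 3 onward, concatenate the last term with the second-to-last: ZZ·Y = ZZY, ZZY·ZZ = ZZYZZ, …
So term 5 is ZZYZZ·ZZY.

ZZYZZZZY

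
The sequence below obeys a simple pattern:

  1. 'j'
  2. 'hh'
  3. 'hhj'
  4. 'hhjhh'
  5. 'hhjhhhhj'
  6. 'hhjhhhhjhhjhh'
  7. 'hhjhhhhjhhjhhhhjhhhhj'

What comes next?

This is a Fibonacci-style word recurrence s(k) = s(k−1)·s(k−2): e.g. hh·j = hhj.
Continuing: hhjhhhhjhhjhhhhjhhhhj · hhjhhhhjhhjhh gives term 8.

hhjhhhhjhhjhhhhjhhhhjhhjhhhhjhhjhh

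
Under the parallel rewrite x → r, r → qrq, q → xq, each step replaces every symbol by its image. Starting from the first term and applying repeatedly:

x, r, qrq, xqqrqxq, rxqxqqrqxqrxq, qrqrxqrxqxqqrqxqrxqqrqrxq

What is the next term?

Applying the rule to each of the 25 symbols of qrqrxqrxqxqqrqxqrxqqrqrxq gives the pieces xq qrq xq qrq r xq qrq r xq r xq xq qrq xq r xq qrq r xq xq qrq xq qrq r xq, which concatenate to the answer.

xqqrqxqqrqrxqqrqrxqrxqxqqrqxqrxqqrqrxqxqqrqxqqrqrxq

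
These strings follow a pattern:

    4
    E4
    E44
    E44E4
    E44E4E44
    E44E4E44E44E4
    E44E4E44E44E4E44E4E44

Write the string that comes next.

This is a Fibonacci-style word recurrence s(k) = s(k−1)·s(k−2): e.g. E4·4 = E44.
So term 8 is E44E4E44E44E4E44E4E44·E44E4E44E44E4.

E44E4E44E44E4E44E4E44E44E4E44E44E4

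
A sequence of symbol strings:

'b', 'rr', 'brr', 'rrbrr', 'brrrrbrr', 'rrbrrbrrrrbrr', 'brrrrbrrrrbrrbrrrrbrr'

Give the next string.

rrbrrbrrrrbrrbrrrrbrrrrbrrbrrrrbrr

From term 3 onward, concatenate the second-to-last term with the last: b·rr = brr, rr·brr = rrbrr, …
Continuing: rrbrrbrrrrbrr · brrrrbrrrrbrrbrrrrbrr gives term 8.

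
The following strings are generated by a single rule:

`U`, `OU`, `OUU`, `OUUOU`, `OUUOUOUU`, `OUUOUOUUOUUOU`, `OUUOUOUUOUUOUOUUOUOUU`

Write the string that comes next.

From term 3 onward, concatenate the last term with the second-to-last: OU·U = OUU, OUU·OU = OUUOU, …
The next term joins OUUOUOUUOUUOUOUUOUOUU and OUUOUOUUOUUOU.

OUUOUOUUOUUOUOUUOUOUUOUUOUOUUOUUOU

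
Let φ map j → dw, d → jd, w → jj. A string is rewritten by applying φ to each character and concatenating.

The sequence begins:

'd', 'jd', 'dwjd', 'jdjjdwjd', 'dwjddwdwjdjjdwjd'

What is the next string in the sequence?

φ(dwjddwdwjdjjdwjd) expands symbol-by-symbol to jd jj dw jd jd jj jd jj dw jd dw dw jd jj dw jd; joining the 16 pieces gives the next term.

jdjjdwjdjdjjjdjjdwjddwdwjdjjdwjd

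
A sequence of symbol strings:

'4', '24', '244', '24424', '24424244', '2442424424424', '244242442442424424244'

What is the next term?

2442424424424244242442442424424424

This is a Fibonacci-style word recurrence s(k) = s(k−1)·s(k−2): e.g. 24·4 = 244.
Continuing: 244242442442424424244 · 2442424424424 gives term 8.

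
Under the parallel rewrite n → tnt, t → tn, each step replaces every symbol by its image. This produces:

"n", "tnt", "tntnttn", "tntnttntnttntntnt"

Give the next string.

φ(tntnttntnttntntnt) expands symbol-by-symbol to tn tnt tn tnt tn tn tnt tn tnt tn tn tnt tn tnt tn tnt tn; joining the 17 pieces gives the next term.

tntnttntnttntntnttntnttntntnttntnttntnttn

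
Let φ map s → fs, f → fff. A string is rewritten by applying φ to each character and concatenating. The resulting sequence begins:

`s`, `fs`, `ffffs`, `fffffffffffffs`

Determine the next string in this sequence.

ffffffffffffffffffffffffffffffffffffffffs

Replace each of the 14 characters of fffffffffffffs in place — fff fff fff fff fff fff fff fff fff fff fff fff fff fs — and concatenate.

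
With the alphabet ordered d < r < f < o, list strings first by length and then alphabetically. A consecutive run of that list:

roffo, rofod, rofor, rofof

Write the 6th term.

Continuing the enumeration 2 steps past rofof: rofof → rofoo → (answer).

roodd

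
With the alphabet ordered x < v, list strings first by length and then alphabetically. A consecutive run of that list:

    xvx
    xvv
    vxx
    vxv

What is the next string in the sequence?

vvx

The successor of vxv increments the rightmost position that isn't already v and resets every position after it to x.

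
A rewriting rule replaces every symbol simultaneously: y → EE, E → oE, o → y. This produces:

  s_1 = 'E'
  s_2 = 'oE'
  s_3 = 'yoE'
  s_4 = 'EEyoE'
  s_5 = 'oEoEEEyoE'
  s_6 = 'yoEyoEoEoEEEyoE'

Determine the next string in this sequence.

Rewriting the 15 symbols of yoEyoEoEoEEEyoE one by one yields EE y oE EE y oE y oE y oE oE oE EE y oE; concatenated:

EEyoEEEyoEyoEyoEoEoEEEyoE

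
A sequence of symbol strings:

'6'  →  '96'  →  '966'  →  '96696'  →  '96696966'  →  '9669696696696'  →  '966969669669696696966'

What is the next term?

9669696696696966969669669696696696

From term 3 onward, concatenate the last term with the second-to-last: 96·6 = 966, 966·96 = 96696, …
So term 8 is 966969669669696696966·9669696696696.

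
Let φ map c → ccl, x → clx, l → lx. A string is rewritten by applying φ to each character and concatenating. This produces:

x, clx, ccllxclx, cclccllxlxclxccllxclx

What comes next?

cclccllxcclccllxlxclxlxclxccllxclxcclccllxlxclxccllxclx

φ(cclccllxlxclxccllxclx) expands symbol-by-symbol to ccl ccl lx ccl ccl lx lx clx lx clx ccl lx clx ccl ccl lx lx clx ccl lx clx; joining the 21 pieces gives the next term.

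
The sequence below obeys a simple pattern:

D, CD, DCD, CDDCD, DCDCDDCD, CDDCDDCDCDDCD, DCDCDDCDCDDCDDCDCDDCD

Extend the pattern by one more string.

This is a Fibonacci-style word recurrence s(k) = s(k−2)·s(k−1): e.g. D·CD = DCD.
So term 8 is CDDCDDCDCDDCD·DCDCDDCDCDDCDDCDCDDCD.

CDDCDDCDCDDCDDCDCDDCDCDDCDDCDCDDCD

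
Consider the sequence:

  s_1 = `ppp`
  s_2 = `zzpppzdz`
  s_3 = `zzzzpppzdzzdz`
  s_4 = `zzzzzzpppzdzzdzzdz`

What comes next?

Each term wraps the previous one in zz on the left and zdz on the right.
Applying this once more to zzzzzzpppzdzzdzzdz:

zzzzzzzzpppzdzzdzzdzzdz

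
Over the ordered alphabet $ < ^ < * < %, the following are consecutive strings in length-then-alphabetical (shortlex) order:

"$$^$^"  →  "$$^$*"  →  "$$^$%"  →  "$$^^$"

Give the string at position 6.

$$^^*

Advancing 2 positions from $$^^$ through $$^^$ → $$^^^ reaches term 6.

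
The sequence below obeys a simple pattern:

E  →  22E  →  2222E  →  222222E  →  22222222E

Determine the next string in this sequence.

2222222222E

Every step adds 22 at the front: s(k+1) = 22·s(k).
So the next term is 22·22222222E.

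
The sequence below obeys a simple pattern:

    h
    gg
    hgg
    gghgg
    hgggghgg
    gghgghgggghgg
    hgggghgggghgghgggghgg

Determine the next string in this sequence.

gghgghgggghgghgggghgggghgghgggghgg

This is a Fibonacci-style word recurrence s(k) = s(k−2)·s(k−1): e.g. h·gg = hgg.
So term 8 is gghgghgggghgg·hgggghgggghgghgggghgg.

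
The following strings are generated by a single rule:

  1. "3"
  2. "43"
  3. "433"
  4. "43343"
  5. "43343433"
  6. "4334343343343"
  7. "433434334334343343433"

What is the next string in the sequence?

Each term (from the third on) is the previous term followed by the one before it: term 3 = 43·3 = 433.
The next term joins 433434334334343343433 and 4334343343343.

4334343343343433434334334343343343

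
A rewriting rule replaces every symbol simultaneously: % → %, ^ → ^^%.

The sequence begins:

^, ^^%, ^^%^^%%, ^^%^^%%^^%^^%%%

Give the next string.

^^%^^%%^^%^^%%%^^%^^%%^^%^^%%%%

Applying the rule to each of the 15 symbols of ^^%^^%%^^%^^%%% gives the pieces ^^% ^^% % ^^% ^^% % % ^^% ^^% % ^^% ^^% % % %, which concatenate to the answer.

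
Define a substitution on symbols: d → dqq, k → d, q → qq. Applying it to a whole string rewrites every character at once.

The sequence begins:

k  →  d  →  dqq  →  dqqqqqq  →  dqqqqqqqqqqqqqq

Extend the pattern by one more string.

φ(dqqqqqqqqqqqqqq) expands symbol-by-symbol to dqq qq qq qq qq qq qq qq qq qq qq qq qq qq qq; joining the 15 pieces gives the next term.

dqqqqqqqqqqqqqqqqqqqqqqqqqqqqqq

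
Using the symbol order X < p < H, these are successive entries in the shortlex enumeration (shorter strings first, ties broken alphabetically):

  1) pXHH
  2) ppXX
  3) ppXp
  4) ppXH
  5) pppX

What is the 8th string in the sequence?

ppHX

Advancing 3 positions from pppX through pppX → pppp → pppH reaches term 8.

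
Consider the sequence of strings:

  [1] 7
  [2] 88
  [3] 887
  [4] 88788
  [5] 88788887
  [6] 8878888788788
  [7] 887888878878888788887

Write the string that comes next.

From term 3 onward, concatenate the last term with the second-to-last: 88·7 = 887, 887·88 = 88788, …
The next term joins 887888878878888788887 and 8878888788788.

8878888788788887888878878888788788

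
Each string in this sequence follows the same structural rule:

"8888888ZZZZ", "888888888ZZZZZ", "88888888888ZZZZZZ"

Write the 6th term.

Each string has the form 8^{2n+1} Z^{n+1}, where the shown terms are n = 3, 4, 5.
For term 6, n = 8, so the run lengths are 17, 9.

88888888888888888ZZZZZZZZZ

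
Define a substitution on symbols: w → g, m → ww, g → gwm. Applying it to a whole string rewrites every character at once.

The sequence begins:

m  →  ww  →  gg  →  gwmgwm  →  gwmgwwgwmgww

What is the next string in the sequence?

gwmgwwgwmgggwmgwwgwmgg

Expanding gwmgwwgwmgww: g→gwm, w→g, m→ww, g→gwm, w→g, w→g, g→gwm, w→g, m→ww, g→gwm, w→g, w→g. Concatenated: gwm g ww gwm g g gwm g ww gwm g g.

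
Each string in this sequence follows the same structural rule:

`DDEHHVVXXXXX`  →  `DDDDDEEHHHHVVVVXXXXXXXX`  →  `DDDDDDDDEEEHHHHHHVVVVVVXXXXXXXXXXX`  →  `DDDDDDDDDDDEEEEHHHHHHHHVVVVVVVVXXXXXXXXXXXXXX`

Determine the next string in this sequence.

Reading off run lengths: D runs 2, 5, 8, 11; E runs 1, 2, 3, 4; H runs 2, 4, 6, 8; V runs 2, 4, 6, 8; X runs 5, 8, 11, 14 — each is linear in n (n = 1, 2, …).
Setting n = 5 gives 14, 5, 10, 10, 17 characters in each block.

DDDDDDDDDDDDDDEEEEEHHHHHHHHHHVVVVVVVVVVXXXXXXXXXXXXXXXXX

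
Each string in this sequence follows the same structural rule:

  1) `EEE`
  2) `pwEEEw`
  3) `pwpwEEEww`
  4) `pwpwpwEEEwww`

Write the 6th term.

pwpwpwpwpwEEEwwwww

Every step adds pw to the front and w to the end of the previous string.
From pwpwpwEEEwww, 2 further steps: pwpwpwEEEwww → pwpwpwpwEEEwwww → (answer).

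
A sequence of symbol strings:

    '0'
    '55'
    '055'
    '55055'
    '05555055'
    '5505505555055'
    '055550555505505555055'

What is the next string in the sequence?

5505505555055055550555505505555055

Each term (from the third on) is the two preceding terms concatenated in order: term 3 = 0·55 = 055.
The next term joins 5505505555055 and 055550555505505555055.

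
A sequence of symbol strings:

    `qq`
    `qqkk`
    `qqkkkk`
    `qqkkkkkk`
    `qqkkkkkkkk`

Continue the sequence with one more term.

Every step adds kk to the end: s(k+1) = s(k)·kk.
One more step from qqkkkkkkkk gives the answer.

qqkkkkkkkkkk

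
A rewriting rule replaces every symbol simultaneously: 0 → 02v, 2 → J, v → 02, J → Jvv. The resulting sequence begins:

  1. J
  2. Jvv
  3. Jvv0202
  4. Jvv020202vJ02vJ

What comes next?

Rewriting the 15 symbols of Jvv020202vJ02vJ one by one yields Jvv 02 02 02v J 02v J 02v J 02 Jvv 02v J 02 Jvv; concatenated:

Jvv020202vJ02vJ02vJ02Jvv02vJ02Jvv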